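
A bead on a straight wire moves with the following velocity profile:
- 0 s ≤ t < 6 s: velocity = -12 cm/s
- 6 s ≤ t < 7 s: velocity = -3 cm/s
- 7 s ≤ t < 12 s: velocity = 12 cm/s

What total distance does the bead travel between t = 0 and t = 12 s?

135 cm

Total distance travelled is ∫|v| dt — sum the magnitudes of each area piece.
0–6 s: |-12| × 6 = 72 cm
6–7 s: |-3| × 1 = 3 cm
7–12 s: |12| × 5 = 60 cm
Total distance = 135 cm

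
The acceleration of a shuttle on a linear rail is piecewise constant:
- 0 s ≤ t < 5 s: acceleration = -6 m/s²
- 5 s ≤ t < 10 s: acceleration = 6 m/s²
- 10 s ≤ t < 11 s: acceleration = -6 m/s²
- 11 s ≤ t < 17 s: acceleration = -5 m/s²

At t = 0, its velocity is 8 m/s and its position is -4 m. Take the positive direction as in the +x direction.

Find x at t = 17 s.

On each constant-a segment, Δv = aΔt and Δx = v₀Δt + ½aΔt²; chain segment to segment.
0–5 s: v starts 8 m/s; Δx = 8·5 + ½·-6·5² = -35 m; v ends -22 m/s.
5–10 s: v starts -22 m/s; Δx = -22·5 + ½·6·5² = -35 m; v ends 8 m/s.
10–11 s: v starts 8 m/s; Δx = 8·1 + ½·-6·1² = 5 m; v ends 2 m/s.
11–17 s: v starts 2 m/s; Δx = 2·6 + ½·-5·6² = -78 m; v ends -28 m/s.
x(17) = -4 + Σ Δx = -147 m.

-147 m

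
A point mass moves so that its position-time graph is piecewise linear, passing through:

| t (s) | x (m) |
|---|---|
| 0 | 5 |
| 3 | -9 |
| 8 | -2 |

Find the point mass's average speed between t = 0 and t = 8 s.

2.625 m/s

Average speed = (total path length)/(elapsed time); on a piecewise-linear x-t graph the path length is Σ|Δx|.
0–3 s: |Δx| = |-9 − 5| = 14 m
3–8 s: |Δx| = |-2 − -9| = 7 m
Total path = 21 m; average speed = 21/8 = 2.625 m/s.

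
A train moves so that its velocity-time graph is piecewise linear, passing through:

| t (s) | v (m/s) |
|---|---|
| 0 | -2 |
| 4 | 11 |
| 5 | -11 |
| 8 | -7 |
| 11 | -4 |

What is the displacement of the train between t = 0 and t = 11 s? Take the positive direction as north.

-25.5 m

Net displacement equals the area under the velocity-time graph (areas below the axis count negative).
0–4 s: ½(-2 + 11)(4) = 18 m
4–5 s: ½(11 + -11)(1) = 0 m
5–8 s: ½(-11 + -7)(3) = -27 m
8–11 s: ½(-7 + -4)(3) = -16.5 m
Net displacement = -25.5 m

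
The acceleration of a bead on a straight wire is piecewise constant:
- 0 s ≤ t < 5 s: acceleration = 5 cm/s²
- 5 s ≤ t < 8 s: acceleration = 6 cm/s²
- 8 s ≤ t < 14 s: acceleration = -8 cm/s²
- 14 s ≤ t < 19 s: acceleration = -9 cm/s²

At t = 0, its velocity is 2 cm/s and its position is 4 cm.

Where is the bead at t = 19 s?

On each constant-a segment, Δv = aΔt and Δx = v₀Δt + ½aΔt²; chain segment to segment.
0–5 s: v starts 2 cm/s; Δx = 2·5 + ½·5·5² = 72.5 cm; v ends 27 cm/s.
5–8 s: v starts 27 cm/s; Δx = 27·3 + ½·6·3² = 108 cm; v ends 45 cm/s.
8–14 s: v starts 45 cm/s; Δx = 45·6 + ½·-8·6² = 126 cm; v ends -3 cm/s.
14–19 s: v starts -3 cm/s; Δx = -3·5 + ½·-9·5² = -127.5 cm; v ends -48 cm/s.
x(19) = 4 + Σ Δx = 183 cm.

183 cm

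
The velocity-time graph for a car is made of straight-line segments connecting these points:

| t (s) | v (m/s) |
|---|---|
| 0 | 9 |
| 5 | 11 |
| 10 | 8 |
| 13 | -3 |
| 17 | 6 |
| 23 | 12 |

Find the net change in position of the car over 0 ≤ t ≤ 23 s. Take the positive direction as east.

165 m

Net displacement equals the area under the velocity-time graph (areas below the axis count negative).
0–5 s: ½(9 + 11)(5) = 50 m
5–10 s: ½(11 + 8)(5) = 47.5 m
10–13 s: ½(8 + -3)(3) = 7.5 m
13–17 s: ½(-3 + 6)(4) = 6 m
17–23 s: ½(6 + 12)(6) = 54 m
Net displacement = 165 m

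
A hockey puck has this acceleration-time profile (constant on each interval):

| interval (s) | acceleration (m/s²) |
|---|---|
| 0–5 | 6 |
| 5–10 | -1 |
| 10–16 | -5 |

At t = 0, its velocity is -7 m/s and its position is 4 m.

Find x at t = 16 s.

On each constant-a segment, Δv = aΔt and Δx = v₀Δt + ½aΔt²; chain segment to segment.
0–5 s: v starts -7 m/s; Δx = -7·5 + ½·6·5² = 40 m; v ends 23 m/s.
5–10 s: v starts 23 m/s; Δx = 23·5 + ½·-1·5² = 102.5 m; v ends 18 m/s.
10–16 s: v starts 18 m/s; Δx = 18·6 + ½·-5·6² = 18 m; v ends -12 m/s.
x(16) = 4 + Σ Δx = 164.5 m.

164.5 m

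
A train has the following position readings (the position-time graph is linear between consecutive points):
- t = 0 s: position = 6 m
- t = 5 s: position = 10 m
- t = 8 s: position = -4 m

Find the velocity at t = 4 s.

Velocity is the slope of the x-t graph on 0–5 s: (10 − 6)/(5 − 0) = 0.8 m/s.

0.8 m/s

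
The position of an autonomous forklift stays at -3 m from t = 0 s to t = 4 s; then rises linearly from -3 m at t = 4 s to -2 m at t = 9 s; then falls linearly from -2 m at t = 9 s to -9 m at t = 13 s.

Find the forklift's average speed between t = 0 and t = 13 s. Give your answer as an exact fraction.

Average speed = (total path length)/(elapsed time); on a piecewise-linear x-t graph the path length is Σ|Δx|.
0–4 s: |Δx| = |-3 − -3| = 0 m
4–9 s: |Δx| = |-2 − -3| = 1 m
9–13 s: |Δx| = |-9 − -2| = 7 m
Total path = 8 m; average speed = 8/13 = 8/13 m/s.

8/13 m/s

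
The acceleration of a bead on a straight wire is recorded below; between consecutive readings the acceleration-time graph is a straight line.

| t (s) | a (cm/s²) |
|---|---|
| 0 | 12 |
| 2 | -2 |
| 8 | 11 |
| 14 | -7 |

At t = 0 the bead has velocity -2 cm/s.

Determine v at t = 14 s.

Δv equals the area under the a-t graph; then v = v₀ + Δv.
0–2 s: ½(12 + -2)(2) = 10 cm/s
2–8 s: ½(-2 + 11)(6) = 27 cm/s
8–14 s: ½(11 + -7)(6) = 12 cm/s
Δv = 49 cm/s, so v(14) = -2 + (49) = 47 cm/s.

47 cm/s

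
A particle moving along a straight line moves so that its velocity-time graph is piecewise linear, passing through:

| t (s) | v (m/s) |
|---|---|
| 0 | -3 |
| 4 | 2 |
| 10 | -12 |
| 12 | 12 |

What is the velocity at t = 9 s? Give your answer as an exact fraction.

-29/3 m/s

On 4–10 s the graph is linear from 2 to -12 m/s: v(9) = 2 + (-12 − 2)·(9 − 4)/(10 − 4) = -29/3 m/s.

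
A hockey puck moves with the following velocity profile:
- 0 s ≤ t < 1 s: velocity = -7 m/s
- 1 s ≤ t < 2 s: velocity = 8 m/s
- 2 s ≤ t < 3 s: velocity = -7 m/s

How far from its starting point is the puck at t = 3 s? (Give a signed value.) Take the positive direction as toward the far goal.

Displacement is the signed area under the v-t curve.
0–1 s: -7 × 1 = -7 m
1–2 s: 8 × 1 = 8 m
2–3 s: -7 × 1 = -7 m
Net displacement = -6 m

-6 m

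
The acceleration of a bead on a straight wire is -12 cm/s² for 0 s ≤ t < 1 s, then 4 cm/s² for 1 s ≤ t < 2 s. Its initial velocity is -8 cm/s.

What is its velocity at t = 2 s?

-16 cm/s

Δv equals the area under the a-t graph; then v = v₀ + Δv.
0–1 s: -12 × 1 = -12 cm/s
1–2 s: 4 × 1 = 4 cm/s
Δv = -8 cm/s, so v(2) = -8 + (-8) = -16 cm/s.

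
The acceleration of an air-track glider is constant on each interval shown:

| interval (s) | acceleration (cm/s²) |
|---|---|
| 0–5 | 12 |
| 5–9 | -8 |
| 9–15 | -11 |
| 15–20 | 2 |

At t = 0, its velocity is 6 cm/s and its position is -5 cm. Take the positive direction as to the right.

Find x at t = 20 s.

246 cm

On each constant-a segment, Δv = aΔt and Δx = v₀Δt + ½aΔt²; chain segment to segment.
0–5 s: v starts 6 cm/s; Δx = 6·5 + ½·12·5² = 180 cm; v ends 66 cm/s.
5–9 s: v starts 66 cm/s; Δx = 66·4 + ½·-8·4² = 200 cm; v ends 34 cm/s.
9–15 s: v starts 34 cm/s; Δx = 34·6 + ½·-11·6² = 6 cm; v ends -32 cm/s.
15–20 s: v starts -32 cm/s; Δx = -32·5 + ½·2·5² = -135 cm; v ends -22 cm/s.
x(20) = -5 + Σ Δx = 246 cm.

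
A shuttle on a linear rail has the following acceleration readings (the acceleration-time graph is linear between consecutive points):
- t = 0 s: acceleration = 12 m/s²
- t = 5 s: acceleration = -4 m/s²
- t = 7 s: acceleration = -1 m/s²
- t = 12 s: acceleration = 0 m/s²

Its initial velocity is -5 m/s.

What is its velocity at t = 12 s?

Δv equals the area under the a-t graph; then v = v₀ + Δv.
0–5 s: ½(12 + -4)(5) = 20 m/s
5–7 s: ½(-4 + -1)(2) = -5 m/s
7–12 s: ½(-1 + 0)(5) = -2.5 m/s
Δv = 12.5 m/s, so v(12) = -5 + (12.5) = 7.5 m/s.

7.5 m/s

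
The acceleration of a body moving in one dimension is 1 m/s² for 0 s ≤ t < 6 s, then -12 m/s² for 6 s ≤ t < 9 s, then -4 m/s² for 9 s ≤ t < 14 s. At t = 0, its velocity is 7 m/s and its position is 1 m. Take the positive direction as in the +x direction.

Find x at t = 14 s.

-119 m

On each constant-a segment, Δv = aΔt and Δx = v₀Δt + ½aΔt²; chain segment to segment.
0–6 s: v starts 7 m/s; Δx = 7·6 + ½·1·6² = 60 m; v ends 13 m/s.
6–9 s: v starts 13 m/s; Δx = 13·3 + ½·-12·3² = -15 m; v ends -23 m/s.
9–14 s: v starts -23 m/s; Δx = -23·5 + ½·-4·5² = -165 m; v ends -43 m/s.
x(14) = 1 + Σ Δx = -119 m.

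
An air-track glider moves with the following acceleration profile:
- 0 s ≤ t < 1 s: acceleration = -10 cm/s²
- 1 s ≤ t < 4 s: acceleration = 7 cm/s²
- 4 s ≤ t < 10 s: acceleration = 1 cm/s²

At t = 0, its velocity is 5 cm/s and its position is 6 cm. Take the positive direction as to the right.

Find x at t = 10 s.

On each constant-a segment, Δv = aΔt and Δx = v₀Δt + ½aΔt²; chain segment to segment.
0–1 s: v starts 5 cm/s; Δx = 5·1 + ½·-10·1² = 0 cm; v ends -5 cm/s.
1–4 s: v starts -5 cm/s; Δx = -5·3 + ½·7·3² = 16.5 cm; v ends 16 cm/s.
4–10 s: v starts 16 cm/s; Δx = 16·6 + ½·1·6² = 114 cm; v ends 22 cm/s.
x(10) = 6 + Σ Δx = 136.5 cm.

136.5 cm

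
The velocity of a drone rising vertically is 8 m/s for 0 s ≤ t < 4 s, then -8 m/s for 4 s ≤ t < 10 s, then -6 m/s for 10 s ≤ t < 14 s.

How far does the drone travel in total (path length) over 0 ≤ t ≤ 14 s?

104 m

Total distance travelled is ∫|v| dt — sum the magnitudes of each area piece.
0–4 s: |8| × 4 = 32 m
4–10 s: |-8| × 6 = 48 m
10–14 s: |-6| × 4 = 24 m
Total distance = 104 m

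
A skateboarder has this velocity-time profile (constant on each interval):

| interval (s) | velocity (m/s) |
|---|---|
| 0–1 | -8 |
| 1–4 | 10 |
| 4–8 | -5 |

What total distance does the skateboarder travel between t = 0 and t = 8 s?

58 m

Total distance travelled is ∫|v| dt — sum the magnitudes of each area piece.
0–1 s: |-8| × 1 = 8 m
1–4 s: |10| × 3 = 30 m
4–8 s: |-5| × 4 = 20 m
Total distance = 58 m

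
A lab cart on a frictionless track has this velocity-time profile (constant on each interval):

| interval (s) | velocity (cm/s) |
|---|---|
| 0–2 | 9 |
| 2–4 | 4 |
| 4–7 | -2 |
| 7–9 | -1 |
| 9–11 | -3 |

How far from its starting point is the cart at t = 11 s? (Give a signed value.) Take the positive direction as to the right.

Displacement is the signed area under the v-t curve.
0–2 s: 9 × 2 = 18 cm
2–4 s: 4 × 2 = 8 cm
4–7 s: -2 × 3 = -6 cm
7–9 s: -1 × 2 = -2 cm
9–11 s: -3 × 2 = -6 cm
Net displacement = 12 cm

12 cm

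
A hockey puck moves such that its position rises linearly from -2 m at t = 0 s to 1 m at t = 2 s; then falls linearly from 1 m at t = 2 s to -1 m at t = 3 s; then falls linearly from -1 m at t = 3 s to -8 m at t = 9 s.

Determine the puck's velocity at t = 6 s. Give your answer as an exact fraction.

-7/6 m/s

Velocity is the slope of the x-t graph on 3–9 s: (-8 − -1)/(9 − 3) = -7/6 m/s.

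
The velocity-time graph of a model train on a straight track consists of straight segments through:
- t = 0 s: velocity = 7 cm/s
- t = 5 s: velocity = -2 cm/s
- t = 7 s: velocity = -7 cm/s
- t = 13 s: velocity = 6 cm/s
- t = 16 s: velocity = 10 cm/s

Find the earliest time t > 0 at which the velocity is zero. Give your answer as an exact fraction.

t = 35/9 s

v changes sign on 0–5 s (from 7 to -2); the graph is linear there, so v = 0 at t = 0 + (-7)·(5 − 0)/(-2 − 7) = 35/9 s.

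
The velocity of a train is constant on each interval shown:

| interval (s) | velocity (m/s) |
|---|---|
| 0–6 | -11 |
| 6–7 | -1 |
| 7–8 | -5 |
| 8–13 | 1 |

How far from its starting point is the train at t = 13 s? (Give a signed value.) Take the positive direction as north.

-67 m

Displacement is the signed area under the v-t curve.
0–6 s: -11 × 6 = -66 m
6–7 s: -1 × 1 = -1 m
7–8 s: -5 × 1 = -5 m
8–13 s: 1 × 5 = 5 m
Net displacement = -67 m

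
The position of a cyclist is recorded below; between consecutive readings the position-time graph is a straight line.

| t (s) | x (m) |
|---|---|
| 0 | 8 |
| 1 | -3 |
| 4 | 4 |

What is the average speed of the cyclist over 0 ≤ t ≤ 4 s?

Average speed = (total path length)/(elapsed time); on a piecewise-linear x-t graph the path length is Σ|Δx|.
0–1 s: |Δx| = |-3 − 8| = 11 m
1–4 s: |Δx| = |4 − -3| = 7 m
Total path = 18 m; average speed = 18/4 = 4.5 m/s.

4.5 m/s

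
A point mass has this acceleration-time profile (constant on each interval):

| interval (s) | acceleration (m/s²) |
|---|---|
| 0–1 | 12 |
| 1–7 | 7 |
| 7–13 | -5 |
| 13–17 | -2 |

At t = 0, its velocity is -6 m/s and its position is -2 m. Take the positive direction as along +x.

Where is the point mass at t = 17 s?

On each constant-a segment, Δv = aΔt and Δx = v₀Δt + ½aΔt²; chain segment to segment.
0–1 s: v starts -6 m/s; Δx = -6·1 + ½·12·1² = 0 m; v ends 6 m/s.
1–7 s: v starts 6 m/s; Δx = 6·6 + ½·7·6² = 162 m; v ends 48 m/s.
7–13 s: v starts 48 m/s; Δx = 48·6 + ½·-5·6² = 198 m; v ends 18 m/s.
13–17 s: v starts 18 m/s; Δx = 18·4 + ½·-2·4² = 56 m; v ends 10 m/s.
x(17) = -2 + Σ Δx = 414 m.

414 m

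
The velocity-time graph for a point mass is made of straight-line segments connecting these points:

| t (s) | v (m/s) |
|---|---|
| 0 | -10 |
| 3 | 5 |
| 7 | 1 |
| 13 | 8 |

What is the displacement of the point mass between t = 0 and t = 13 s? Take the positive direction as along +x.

31.5 m

Displacement is the signed area under the v-t curve.
0–3 s: ½(-10 + 5)(3) = -7.5 m
3–7 s: ½(5 + 1)(4) = 12 m
7–13 s: ½(1 + 8)(6) = 27 m
Net displacement = 31.5 m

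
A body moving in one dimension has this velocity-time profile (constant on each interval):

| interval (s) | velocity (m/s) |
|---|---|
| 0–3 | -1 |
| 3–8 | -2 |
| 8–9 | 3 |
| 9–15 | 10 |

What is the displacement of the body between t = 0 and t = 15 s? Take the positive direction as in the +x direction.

Displacement is the signed area under the v-t curve.
0–3 s: -1 × 3 = -3 m
3–8 s: -2 × 5 = -10 m
8–9 s: 3 × 1 = 3 m
9–15 s: 10 × 6 = 60 m
Net displacement = 50 m

50 m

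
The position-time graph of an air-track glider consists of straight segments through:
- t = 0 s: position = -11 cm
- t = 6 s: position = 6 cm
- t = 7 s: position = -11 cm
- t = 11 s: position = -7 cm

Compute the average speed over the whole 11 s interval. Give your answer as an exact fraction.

38/11 cm/s

Average speed = (total path length)/(elapsed time); on a piecewise-linear x-t graph the path length is Σ|Δx|.
0–6 s: |Δx| = |6 − -11| = 17 cm
6–7 s: |Δx| = |-11 − 6| = 17 cm
7–11 s: |Δx| = |-7 − -11| = 4 cm
Total path = 38 cm; average speed = 38/11 = 38/11 cm/s.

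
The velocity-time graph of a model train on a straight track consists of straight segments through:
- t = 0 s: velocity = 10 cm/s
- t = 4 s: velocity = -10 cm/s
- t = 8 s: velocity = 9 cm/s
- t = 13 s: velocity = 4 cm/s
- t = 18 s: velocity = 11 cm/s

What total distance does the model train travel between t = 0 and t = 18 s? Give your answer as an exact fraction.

2072/19 cm

Distance (not displacement) is the total path length: add the absolute areas under v-t.
0–4 s: v = 0 at t = 2 s; triangle areas 10 + 10 = 20 cm
4–8 s: v = 0 at t = 116/19 s; triangle areas 200/19 + 162/19 = 362/19 cm
8–13 s: |½(9 + 4)(5)| = 32.5 cm
13–18 s: |½(4 + 11)(5)| = 37.5 cm
Total distance = 2072/19 cm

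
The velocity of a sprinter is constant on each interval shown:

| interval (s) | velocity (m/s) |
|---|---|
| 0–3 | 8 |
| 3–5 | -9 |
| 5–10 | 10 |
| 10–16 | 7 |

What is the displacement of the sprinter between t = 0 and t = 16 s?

Net displacement equals the area under the velocity-time graph (areas below the axis count negative).
0–3 s: 8 × 3 = 24 m
3–5 s: -9 × 2 = -18 m
5–10 s: 10 × 5 = 50 m
10–16 s: 7 × 6 = 42 m
Net displacement = 98 m

98 m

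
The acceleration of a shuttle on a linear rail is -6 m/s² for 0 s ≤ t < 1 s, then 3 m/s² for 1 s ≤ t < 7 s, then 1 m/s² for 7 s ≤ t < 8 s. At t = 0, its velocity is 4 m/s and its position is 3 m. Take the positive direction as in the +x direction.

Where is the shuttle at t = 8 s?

62.5 m

On each constant-a segment, Δv = aΔt and Δx = v₀Δt + ½aΔt²; chain segment to segment.
0–1 s: v starts 4 m/s; Δx = 4·1 + ½·-6·1² = 1 m; v ends -2 m/s.
1–7 s: v starts -2 m/s; Δx = -2·6 + ½·3·6² = 42 m; v ends 16 m/s.
7–8 s: v starts 16 m/s; Δx = 16·1 + ½·1·1² = 16.5 m; v ends 17 m/s.
x(8) = 3 + Σ Δx = 62.5 m.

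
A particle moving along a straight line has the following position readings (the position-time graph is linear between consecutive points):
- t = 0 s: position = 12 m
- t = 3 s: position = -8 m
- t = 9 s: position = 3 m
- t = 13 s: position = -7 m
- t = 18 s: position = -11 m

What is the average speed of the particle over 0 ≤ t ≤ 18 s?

Average speed = (total path length)/(elapsed time); on a piecewise-linear x-t graph the path length is Σ|Δx|.
0–3 s: |Δx| = |-8 − 12| = 20 m
3–9 s: |Δx| = |3 − -8| = 11 m
9–13 s: |Δx| = |-7 − 3| = 10 m
13–18 s: |Δx| = |-11 − -7| = 4 m
Total path = 45 m; average speed = 45/18 = 2.5 m/s.

2.5 m/s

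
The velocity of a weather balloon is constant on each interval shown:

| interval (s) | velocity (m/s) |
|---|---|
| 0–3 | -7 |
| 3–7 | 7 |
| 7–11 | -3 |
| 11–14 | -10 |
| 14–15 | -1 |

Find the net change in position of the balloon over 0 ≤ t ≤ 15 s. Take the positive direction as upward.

Net displacement equals the area under the velocity-time graph (areas below the axis count negative).
0–3 s: -7 × 3 = -21 m
3–7 s: 7 × 4 = 28 m
7–11 s: -3 × 4 = -12 m
11–14 s: -10 × 3 = -30 m
14–15 s: -1 × 1 = -1 m
Net displacement = -36 m

-36 m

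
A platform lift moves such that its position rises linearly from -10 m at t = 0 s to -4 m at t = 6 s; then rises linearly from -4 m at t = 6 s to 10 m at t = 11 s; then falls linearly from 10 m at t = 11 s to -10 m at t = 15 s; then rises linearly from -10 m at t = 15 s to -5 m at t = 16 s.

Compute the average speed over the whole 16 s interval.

2.8125 m/s

Average speed = (total path length)/(elapsed time); on a piecewise-linear x-t graph the path length is Σ|Δx|.
0–6 s: |Δx| = |-4 − -10| = 6 m
6–11 s: |Δx| = |10 − -4| = 14 m
11–15 s: |Δx| = |-10 − 10| = 20 m
15–16 s: |Δx| = |-5 − -10| = 5 m
Total path = 45 m; average speed = 45/16 = 2.8125 m/s.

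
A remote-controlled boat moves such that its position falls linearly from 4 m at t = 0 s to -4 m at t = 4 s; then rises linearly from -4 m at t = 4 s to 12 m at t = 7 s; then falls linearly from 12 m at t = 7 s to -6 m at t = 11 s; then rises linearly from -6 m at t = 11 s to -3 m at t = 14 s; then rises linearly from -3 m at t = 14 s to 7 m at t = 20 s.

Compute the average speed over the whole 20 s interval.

2.75 m/s

Average speed = (total path length)/(elapsed time); on a piecewise-linear x-t graph the path length is Σ|Δx|.
0–4 s: |Δx| = |-4 − 4| = 8 m
4–7 s: |Δx| = |12 − -4| = 16 m
7–11 s: |Δx| = |-6 − 12| = 18 m
11–14 s: |Δx| = |-3 − -6| = 3 m
14–20 s: |Δx| = |7 − -3| = 10 m
Total path = 55 m; average speed = 55/20 = 2.75 m/s.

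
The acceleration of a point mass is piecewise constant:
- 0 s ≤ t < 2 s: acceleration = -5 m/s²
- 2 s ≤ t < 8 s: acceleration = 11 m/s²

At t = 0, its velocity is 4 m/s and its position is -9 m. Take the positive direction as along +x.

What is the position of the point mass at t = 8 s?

151 m

On each constant-a segment, Δv = aΔt and Δx = v₀Δt + ½aΔt²; chain segment to segment.
0–2 s: v starts 4 m/s; Δx = 4·2 + ½·-5·2² = -2 m; v ends -6 m/s.
2–8 s: v starts -6 m/s; Δx = -6·6 + ½·11·6² = 162 m; v ends 60 m/s.
x(8) = -9 + Σ Δx = 151 m.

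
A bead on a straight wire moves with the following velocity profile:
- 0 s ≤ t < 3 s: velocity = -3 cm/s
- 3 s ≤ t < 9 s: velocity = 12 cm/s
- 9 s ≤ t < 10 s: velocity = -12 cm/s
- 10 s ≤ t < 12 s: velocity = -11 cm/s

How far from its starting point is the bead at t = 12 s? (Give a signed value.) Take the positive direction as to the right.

Net displacement equals the area under the velocity-time graph (areas below the axis count negative).
0–3 s: -3 × 3 = -9 cm
3–9 s: 12 × 6 = 72 cm
9–10 s: -12 × 1 = -12 cm
10–12 s: -11 × 2 = -22 cm
Net displacement = 29 cm

29 cm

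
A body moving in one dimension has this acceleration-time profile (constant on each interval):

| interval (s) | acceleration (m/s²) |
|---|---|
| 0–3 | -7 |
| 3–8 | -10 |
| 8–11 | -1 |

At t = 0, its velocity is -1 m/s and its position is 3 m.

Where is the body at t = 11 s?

On each constant-a segment, Δv = aΔt and Δx = v₀Δt + ½aΔt²; chain segment to segment.
0–3 s: v starts -1 m/s; Δx = -1·3 + ½·-7·3² = -34.5 m; v ends -22 m/s.
3–8 s: v starts -22 m/s; Δx = -22·5 + ½·-10·5² = -235 m; v ends -72 m/s.
8–11 s: v starts -72 m/s; Δx = -72·3 + ½·-1·3² = -220.5 m; v ends -75 m/s.
x(11) = 3 + Σ Δx = -487 m.

-487 m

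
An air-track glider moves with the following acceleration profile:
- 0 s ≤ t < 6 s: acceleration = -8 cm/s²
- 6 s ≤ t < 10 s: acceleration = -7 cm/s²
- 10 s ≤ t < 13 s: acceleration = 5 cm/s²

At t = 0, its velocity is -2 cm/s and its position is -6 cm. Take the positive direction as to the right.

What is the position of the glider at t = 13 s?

On each constant-a segment, Δv = aΔt and Δx = v₀Δt + ½aΔt²; chain segment to segment.
0–6 s: v starts -2 cm/s; Δx = -2·6 + ½·-8·6² = -156 cm; v ends -50 cm/s.
6–10 s: v starts -50 cm/s; Δx = -50·4 + ½·-7·4² = -256 cm; v ends -78 cm/s.
10–13 s: v starts -78 cm/s; Δx = -78·3 + ½·5·3² = -211.5 cm; v ends -63 cm/s.
x(13) = -6 + Σ Δx = -629.5 cm.

-629.5 cm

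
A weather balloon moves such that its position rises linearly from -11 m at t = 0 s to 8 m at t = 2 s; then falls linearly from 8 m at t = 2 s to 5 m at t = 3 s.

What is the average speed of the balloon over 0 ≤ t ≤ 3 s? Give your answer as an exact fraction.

22/3 m/s

Average speed = (total path length)/(elapsed time); on a piecewise-linear x-t graph the path length is Σ|Δx|.
0–2 s: |Δx| = |8 − -11| = 19 m
2–3 s: |Δx| = |5 − 8| = 3 m
Total path = 22 m; average speed = 22/3 = 22/3 m/s.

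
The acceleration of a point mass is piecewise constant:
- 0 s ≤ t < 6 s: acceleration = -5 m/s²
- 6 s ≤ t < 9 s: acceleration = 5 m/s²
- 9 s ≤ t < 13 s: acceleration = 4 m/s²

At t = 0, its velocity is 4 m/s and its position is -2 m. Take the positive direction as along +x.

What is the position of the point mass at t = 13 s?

-135.5 m

On each constant-a segment, Δv = aΔt and Δx = v₀Δt + ½aΔt²; chain segment to segment.
0–6 s: v starts 4 m/s; Δx = 4·6 + ½·-5·6² = -66 m; v ends -26 m/s.
6–9 s: v starts -26 m/s; Δx = -26·3 + ½·5·3² = -55.5 m; v ends -11 m/s.
9–13 s: v starts -11 m/s; Δx = -11·4 + ½·4·4² = -12 m; v ends 5 m/s.
x(13) = -2 + Σ Δx = -135.5 m.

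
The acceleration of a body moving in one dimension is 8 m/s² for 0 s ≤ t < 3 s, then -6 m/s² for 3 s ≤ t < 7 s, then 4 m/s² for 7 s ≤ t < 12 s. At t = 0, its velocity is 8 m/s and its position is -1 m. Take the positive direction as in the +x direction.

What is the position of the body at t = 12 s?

On each constant-a segment, Δv = aΔt and Δx = v₀Δt + ½aΔt²; chain segment to segment.
0–3 s: v starts 8 m/s; Δx = 8·3 + ½·8·3² = 60 m; v ends 32 m/s.
3–7 s: v starts 32 m/s; Δx = 32·4 + ½·-6·4² = 80 m; v ends 8 m/s.
7–12 s: v starts 8 m/s; Δx = 8·5 + ½·4·5² = 90 m; v ends 28 m/s.
x(12) = -1 + Σ Δx = 229 m.

229 m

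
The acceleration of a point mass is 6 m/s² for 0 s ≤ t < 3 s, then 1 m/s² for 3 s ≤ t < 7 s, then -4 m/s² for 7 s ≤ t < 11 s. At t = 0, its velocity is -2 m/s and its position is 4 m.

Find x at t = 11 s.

145 m

On each constant-a segment, Δv = aΔt and Δx = v₀Δt + ½aΔt²; chain segment to segment.
0–3 s: v starts -2 m/s; Δx = -2·3 + ½·6·3² = 21 m; v ends 16 m/s.
3–7 s: v starts 16 m/s; Δx = 16·4 + ½·1·4² = 72 m; v ends 20 m/s.
7–11 s: v starts 20 m/s; Δx = 20·4 + ½·-4·4² = 48 m; v ends 4 m/s.
x(11) = 4 + Σ Δx = 145 m.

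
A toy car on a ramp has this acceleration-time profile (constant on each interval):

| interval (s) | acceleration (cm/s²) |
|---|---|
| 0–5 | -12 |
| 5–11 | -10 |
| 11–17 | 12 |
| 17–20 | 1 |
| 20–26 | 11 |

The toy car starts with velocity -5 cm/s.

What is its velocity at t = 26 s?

Δv equals the area under the a-t graph; then v = v₀ + Δv.
0–5 s: -12 × 5 = -60 cm/s
5–11 s: -10 × 6 = -60 cm/s
11–17 s: 12 × 6 = 72 cm/s
17–20 s: 1 × 3 = 3 cm/s
20–26 s: 11 × 6 = 66 cm/s
Δv = 21 cm/s, so v(26) = -5 + (21) = 16 cm/s.

16 cm/s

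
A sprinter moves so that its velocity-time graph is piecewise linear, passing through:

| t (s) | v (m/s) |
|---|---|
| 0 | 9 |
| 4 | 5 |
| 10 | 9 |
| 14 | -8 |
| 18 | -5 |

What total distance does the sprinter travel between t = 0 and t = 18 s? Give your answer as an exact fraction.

Total distance travelled is ∫|v| dt — sum the magnitudes of each area piece.
0–4 s: |½(9 + 5)(4)| = 28 m
4–10 s: |½(5 + 9)(6)| = 42 m
10–14 s: v = 0 at t = 206/17 s; triangle areas 162/17 + 128/17 = 290/17 m
14–18 s: |½(-8 + -5)(4)| = 26 m
Total distance = 1922/17 m

1922/17 m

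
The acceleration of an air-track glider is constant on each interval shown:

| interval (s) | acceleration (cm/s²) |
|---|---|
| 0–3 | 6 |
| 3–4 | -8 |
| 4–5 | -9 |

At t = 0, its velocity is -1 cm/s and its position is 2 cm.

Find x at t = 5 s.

On each constant-a segment, Δv = aΔt and Δx = v₀Δt + ½aΔt²; chain segment to segment.
0–3 s: v starts -1 cm/s; Δx = -1·3 + ½·6·3² = 24 cm; v ends 17 cm/s.
3–4 s: v starts 17 cm/s; Δx = 17·1 + ½·-8·1² = 13 cm; v ends 9 cm/s.
4–5 s: v starts 9 cm/s; Δx = 9·1 + ½·-9·1² = 4.5 cm; v ends 0 cm/s.
x(5) = 2 + Σ Δx = 43.5 cm.

43.5 cm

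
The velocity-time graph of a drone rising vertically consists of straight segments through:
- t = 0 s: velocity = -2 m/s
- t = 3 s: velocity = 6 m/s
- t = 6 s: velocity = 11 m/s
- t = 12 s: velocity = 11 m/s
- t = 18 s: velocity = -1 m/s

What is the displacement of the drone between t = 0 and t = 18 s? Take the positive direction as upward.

Displacement is the signed area under the v-t curve.
0–3 s: ½(-2 + 6)(3) = 6 m
3–6 s: ½(6 + 11)(3) = 25.5 m
6–12 s: 11 × 6 = 66 m
12–18 s: ½(11 + -1)(6) = 30 m
Net displacement = 127.5 m

127.5 m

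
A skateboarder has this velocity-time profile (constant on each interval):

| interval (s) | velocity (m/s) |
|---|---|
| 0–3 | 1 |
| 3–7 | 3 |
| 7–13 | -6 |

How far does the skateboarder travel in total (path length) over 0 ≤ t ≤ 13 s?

Total distance travelled is ∫|v| dt — sum the magnitudes of each area piece.
0–3 s: |1| × 3 = 3 m
3–7 s: |3| × 4 = 12 m
7–13 s: |-6| × 6 = 36 m
Total distance = 51 m

51 m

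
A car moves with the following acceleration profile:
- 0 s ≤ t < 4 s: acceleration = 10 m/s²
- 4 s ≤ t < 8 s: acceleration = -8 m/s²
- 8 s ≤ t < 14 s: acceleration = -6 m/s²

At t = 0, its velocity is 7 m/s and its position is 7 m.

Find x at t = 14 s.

On each constant-a segment, Δv = aΔt and Δx = v₀Δt + ½aΔt²; chain segment to segment.
0–4 s: v starts 7 m/s; Δx = 7·4 + ½·10·4² = 108 m; v ends 47 m/s.
4–8 s: v starts 47 m/s; Δx = 47·4 + ½·-8·4² = 124 m; v ends 15 m/s.
8–14 s: v starts 15 m/s; Δx = 15·6 + ½·-6·6² = -18 m; v ends -21 m/s.
x(14) = 7 + Σ Δx = 221 m.

221 m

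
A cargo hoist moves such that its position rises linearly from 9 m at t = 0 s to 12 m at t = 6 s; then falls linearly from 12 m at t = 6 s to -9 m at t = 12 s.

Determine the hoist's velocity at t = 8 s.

-3.5 m/s

Velocity is the slope of the x-t graph on 6–12 s: (-9 − 12)/(12 − 6) = -3.5 m/s.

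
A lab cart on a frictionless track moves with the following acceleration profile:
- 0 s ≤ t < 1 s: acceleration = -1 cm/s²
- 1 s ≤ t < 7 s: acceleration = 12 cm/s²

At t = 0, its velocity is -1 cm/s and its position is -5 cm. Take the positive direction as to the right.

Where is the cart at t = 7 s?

197.5 cm

On each constant-a segment, Δv = aΔt and Δx = v₀Δt + ½aΔt²; chain segment to segment.
0–1 s: v starts -1 cm/s; Δx = -1·1 + ½·-1·1² = -1.5 cm; v ends -2 cm/s.
1–7 s: v starts -2 cm/s; Δx = -2·6 + ½·12·6² = 204 cm; v ends 70 cm/s.
x(7) = -5 + Σ Δx = 197.5 cm.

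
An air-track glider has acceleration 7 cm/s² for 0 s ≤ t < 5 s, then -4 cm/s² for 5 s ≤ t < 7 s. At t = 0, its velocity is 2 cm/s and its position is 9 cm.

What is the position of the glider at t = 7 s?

172.5 cm

On each constant-a segment, Δv = aΔt and Δx = v₀Δt + ½aΔt²; chain segment to segment.
0–5 s: v starts 2 cm/s; Δx = 2·5 + ½·7·5² = 97.5 cm; v ends 37 cm/s.
5–7 s: v starts 37 cm/s; Δx = 37·2 + ½·-4·2² = 66 cm; v ends 29 cm/s.
x(7) = 9 + Σ Δx = 172.5 cm.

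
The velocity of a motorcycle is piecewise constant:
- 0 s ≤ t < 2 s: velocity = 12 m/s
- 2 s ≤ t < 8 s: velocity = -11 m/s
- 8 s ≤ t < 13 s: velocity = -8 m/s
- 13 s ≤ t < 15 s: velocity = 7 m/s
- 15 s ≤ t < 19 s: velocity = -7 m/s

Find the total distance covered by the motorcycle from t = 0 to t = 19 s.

Distance (not displacement) is the total path length: add the absolute areas under v-t.
0–2 s: |12| × 2 = 24 m
2–8 s: |-11| × 6 = 66 m
8–13 s: |-8| × 5 = 40 m
13–15 s: |7| × 2 = 14 m
15–19 s: |-7| × 4 = 28 m
Total distance = 172 m

172 m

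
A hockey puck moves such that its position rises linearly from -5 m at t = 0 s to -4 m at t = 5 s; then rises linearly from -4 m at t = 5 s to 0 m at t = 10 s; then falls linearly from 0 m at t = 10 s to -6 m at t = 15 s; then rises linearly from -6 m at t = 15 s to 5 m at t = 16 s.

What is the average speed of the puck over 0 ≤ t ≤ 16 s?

Average speed = (total path length)/(elapsed time); on a piecewise-linear x-t graph the path length is Σ|Δx|.
0–5 s: |Δx| = |-4 − -5| = 1 m
5–10 s: |Δx| = |0 − -4| = 4 m
10–15 s: |Δx| = |-6 − 0| = 6 m
15–16 s: |Δx| = |5 − -6| = 11 m
Total path = 22 m; average speed = 22/16 = 1.375 m/s.

1.375 m/s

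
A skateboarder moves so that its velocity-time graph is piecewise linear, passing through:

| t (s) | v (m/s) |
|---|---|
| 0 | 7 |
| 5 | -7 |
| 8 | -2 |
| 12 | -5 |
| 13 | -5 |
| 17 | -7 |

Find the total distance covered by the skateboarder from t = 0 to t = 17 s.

Distance (not displacement) is the total path length: add the absolute areas under v-t.
0–5 s: v = 0 at t = 2.5 s; triangle areas 8.75 + 8.75 = 17.5 m
5–8 s: |½(-7 + -2)(3)| = 13.5 m
8–12 s: |½(-2 + -5)(4)| = 14 m
12–13 s: |-5| × 1 = 5 m
13–17 s: |½(-5 + -7)(4)| = 24 m
Total distance = 74 m

74 m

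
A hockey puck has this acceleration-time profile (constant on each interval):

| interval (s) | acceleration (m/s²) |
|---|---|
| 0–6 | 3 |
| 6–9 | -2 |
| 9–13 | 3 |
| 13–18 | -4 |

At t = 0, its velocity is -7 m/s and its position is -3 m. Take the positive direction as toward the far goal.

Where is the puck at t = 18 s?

112 m

On each constant-a segment, Δv = aΔt and Δx = v₀Δt + ½aΔt²; chain segment to segment.
0–6 s: v starts -7 m/s; Δx = -7·6 + ½·3·6² = 12 m; v ends 11 m/s.
6–9 s: v starts 11 m/s; Δx = 11·3 + ½·-2·3² = 24 m; v ends 5 m/s.
9–13 s: v starts 5 m/s; Δx = 5·4 + ½·3·4² = 44 m; v ends 17 m/s.
13–18 s: v starts 17 m/s; Δx = 17·5 + ½·-4·5² = 35 m; v ends -3 m/s.
x(18) = -3 + Σ Δx = 112 m.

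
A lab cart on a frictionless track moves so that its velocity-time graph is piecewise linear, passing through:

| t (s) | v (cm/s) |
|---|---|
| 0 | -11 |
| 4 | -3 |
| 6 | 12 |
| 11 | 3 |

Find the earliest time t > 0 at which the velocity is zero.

t = 4.4 s

v changes sign on 4–6 s (from -3 to 12); the graph is linear there, so v = 0 at t = 4 + (3)·(6 − 4)/(12 − -3) = 4.4 s.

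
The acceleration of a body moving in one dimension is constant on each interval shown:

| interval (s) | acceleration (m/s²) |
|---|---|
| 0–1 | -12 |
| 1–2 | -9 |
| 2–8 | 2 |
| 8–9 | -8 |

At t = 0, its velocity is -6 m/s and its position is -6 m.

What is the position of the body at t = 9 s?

On each constant-a segment, Δv = aΔt and Δx = v₀Δt + ½aΔt²; chain segment to segment.
0–1 s: v starts -6 m/s; Δx = -6·1 + ½·-12·1² = -12 m; v ends -18 m/s.
1–2 s: v starts -18 m/s; Δx = -18·1 + ½·-9·1² = -22.5 m; v ends -27 m/s.
2–8 s: v starts -27 m/s; Δx = -27·6 + ½·2·6² = -126 m; v ends -15 m/s.
8–9 s: v starts -15 m/s; Δx = -15·1 + ½·-8·1² = -19 m; v ends -23 m/s.
x(9) = -6 + Σ Δx = -185.5 m.

-185.5 m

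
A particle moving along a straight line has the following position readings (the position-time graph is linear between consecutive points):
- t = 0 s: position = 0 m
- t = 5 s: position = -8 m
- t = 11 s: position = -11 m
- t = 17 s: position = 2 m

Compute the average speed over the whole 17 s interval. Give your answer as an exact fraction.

24/17 m/s

Average speed = (total path length)/(elapsed time); on a piecewise-linear x-t graph the path length is Σ|Δx|.
0–5 s: |Δx| = |-8 − 0| = 8 m
5–11 s: |Δx| = |-11 − -8| = 3 m
11–17 s: |Δx| = |2 − -11| = 13 m
Total path = 24 m; average speed = 24/17 = 24/17 m/s.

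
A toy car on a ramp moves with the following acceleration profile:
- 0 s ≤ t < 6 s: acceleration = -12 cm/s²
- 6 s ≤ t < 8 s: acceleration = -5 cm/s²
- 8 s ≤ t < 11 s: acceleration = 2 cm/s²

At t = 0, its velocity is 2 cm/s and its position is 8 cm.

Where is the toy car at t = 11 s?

On each constant-a segment, Δv = aΔt and Δx = v₀Δt + ½aΔt²; chain segment to segment.
0–6 s: v starts 2 cm/s; Δx = 2·6 + ½·-12·6² = -204 cm; v ends -70 cm/s.
6–8 s: v starts -70 cm/s; Δx = -70·2 + ½·-5·2² = -150 cm; v ends -80 cm/s.
8–11 s: v starts -80 cm/s; Δx = -80·3 + ½·2·3² = -231 cm; v ends -74 cm/s.
x(11) = 8 + Σ Δx = -577 cm.

-577 cm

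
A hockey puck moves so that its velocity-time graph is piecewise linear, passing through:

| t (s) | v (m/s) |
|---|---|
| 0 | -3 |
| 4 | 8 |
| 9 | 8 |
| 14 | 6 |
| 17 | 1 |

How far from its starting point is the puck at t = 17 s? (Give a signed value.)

95.5 m

Net displacement equals the area under the velocity-time graph (areas below the axis count negative).
0–4 s: ½(-3 + 8)(4) = 10 m
4–9 s: 8 × 5 = 40 m
9–14 s: ½(8 + 6)(5) = 35 m
14–17 s: ½(6 + 1)(3) = 10.5 m
Net displacement = 95.5 m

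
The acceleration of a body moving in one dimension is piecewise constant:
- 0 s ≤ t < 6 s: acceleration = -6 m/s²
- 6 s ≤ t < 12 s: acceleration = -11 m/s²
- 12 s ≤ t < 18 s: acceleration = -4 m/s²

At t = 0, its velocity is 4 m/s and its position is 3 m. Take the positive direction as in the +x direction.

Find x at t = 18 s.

On each constant-a segment, Δv = aΔt and Δx = v₀Δt + ½aΔt²; chain segment to segment.
0–6 s: v starts 4 m/s; Δx = 4·6 + ½·-6·6² = -84 m; v ends -32 m/s.
6–12 s: v starts -32 m/s; Δx = -32·6 + ½·-11·6² = -390 m; v ends -98 m/s.
12–18 s: v starts -98 m/s; Δx = -98·6 + ½·-4·6² = -660 m; v ends -122 m/s.
x(18) = 3 + Σ Δx = -1131 m.

-1131 m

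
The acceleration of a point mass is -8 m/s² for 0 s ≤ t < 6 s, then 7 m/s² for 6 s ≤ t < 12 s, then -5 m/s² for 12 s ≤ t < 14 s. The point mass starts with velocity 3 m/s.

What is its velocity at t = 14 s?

Δv equals the area under the a-t graph; then v = v₀ + Δv.
0–6 s: -8 × 6 = -48 m/s
6–12 s: 7 × 6 = 42 m/s
12–14 s: -5 × 2 = -10 m/s
Δv = -16 m/s, so v(14) = 3 + (-16) = -13 m/s.

-13 m/s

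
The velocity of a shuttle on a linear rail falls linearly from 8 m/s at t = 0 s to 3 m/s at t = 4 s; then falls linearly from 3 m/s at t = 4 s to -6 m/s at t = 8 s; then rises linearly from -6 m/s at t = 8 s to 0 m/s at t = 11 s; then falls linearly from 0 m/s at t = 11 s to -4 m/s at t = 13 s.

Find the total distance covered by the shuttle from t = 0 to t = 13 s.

45 m

Distance (not displacement) is the total path length: add the absolute areas under v-t.
0–4 s: |½(8 + 3)(4)| = 22 m
4–8 s: v = 0 at t = 16/3 s; triangle areas 2 + 8 = 10 m
8–11 s: |½(-6 + 0)(3)| = 9 m
11–13 s: |½(0 + -4)(2)| = 4 m
Total distance = 45 m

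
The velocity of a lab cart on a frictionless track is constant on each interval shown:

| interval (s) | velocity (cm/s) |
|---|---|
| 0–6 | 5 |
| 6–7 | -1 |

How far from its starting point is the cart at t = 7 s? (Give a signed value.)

29 cm

Displacement is the signed area under the v-t curve.
0–6 s: 5 × 6 = 30 cm
6–7 s: -1 × 1 = -1 cm
Net displacement = 29 cm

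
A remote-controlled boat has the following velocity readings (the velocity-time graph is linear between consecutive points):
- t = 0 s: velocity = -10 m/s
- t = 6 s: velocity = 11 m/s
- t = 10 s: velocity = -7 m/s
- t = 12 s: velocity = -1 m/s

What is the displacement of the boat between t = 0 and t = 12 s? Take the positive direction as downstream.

Displacement is the signed area under the v-t curve.
0–6 s: ½(-10 + 11)(6) = 3 m
6–10 s: ½(11 + -7)(4) = 8 m
10–12 s: ½(-7 + -1)(2) = -8 m
Net displacement = 3 m

3 m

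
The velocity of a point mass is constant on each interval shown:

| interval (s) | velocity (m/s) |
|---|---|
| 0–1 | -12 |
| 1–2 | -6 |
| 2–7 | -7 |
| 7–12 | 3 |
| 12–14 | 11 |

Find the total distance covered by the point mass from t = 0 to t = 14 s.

Total distance travelled is ∫|v| dt — sum the magnitudes of each area piece.
0–1 s: |-12| × 1 = 12 m
1–2 s: |-6| × 1 = 6 m
2–7 s: |-7| × 5 = 35 m
7–12 s: |3| × 5 = 15 m
12–14 s: |11| × 2 = 22 m
Total distance = 90 m

90 m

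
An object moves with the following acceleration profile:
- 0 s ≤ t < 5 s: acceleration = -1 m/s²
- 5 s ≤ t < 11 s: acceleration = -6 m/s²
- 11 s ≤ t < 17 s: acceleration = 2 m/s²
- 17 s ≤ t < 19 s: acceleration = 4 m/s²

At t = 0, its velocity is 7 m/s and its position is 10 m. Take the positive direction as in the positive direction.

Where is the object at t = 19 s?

On each constant-a segment, Δv = aΔt and Δx = v₀Δt + ½aΔt²; chain segment to segment.
0–5 s: v starts 7 m/s; Δx = 7·5 + ½·-1·5² = 22.5 m; v ends 2 m/s.
5–11 s: v starts 2 m/s; Δx = 2·6 + ½·-6·6² = -96 m; v ends -34 m/s.
11–17 s: v starts -34 m/s; Δx = -34·6 + ½·2·6² = -168 m; v ends -22 m/s.
17–19 s: v starts -22 m/s; Δx = -22·2 + ½·4·2² = -36 m; v ends -14 m/s.
x(19) = 10 + Σ Δx = -267.5 m.

-267.5 m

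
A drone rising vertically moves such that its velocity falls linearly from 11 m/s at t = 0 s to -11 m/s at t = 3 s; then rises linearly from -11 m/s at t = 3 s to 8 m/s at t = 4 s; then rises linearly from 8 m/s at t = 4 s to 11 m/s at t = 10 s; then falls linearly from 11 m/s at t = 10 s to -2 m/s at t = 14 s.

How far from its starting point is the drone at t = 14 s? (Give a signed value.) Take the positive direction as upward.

73.5 m

Net displacement equals the area under the velocity-time graph (areas below the axis count negative).
0–3 s: ½(11 + -11)(3) = 0 m
3–4 s: ½(-11 + 8)(1) = -1.5 m
4–10 s: ½(8 + 11)(6) = 57 m
10–14 s: ½(11 + -2)(4) = 18 m
Net displacement = 73.5 m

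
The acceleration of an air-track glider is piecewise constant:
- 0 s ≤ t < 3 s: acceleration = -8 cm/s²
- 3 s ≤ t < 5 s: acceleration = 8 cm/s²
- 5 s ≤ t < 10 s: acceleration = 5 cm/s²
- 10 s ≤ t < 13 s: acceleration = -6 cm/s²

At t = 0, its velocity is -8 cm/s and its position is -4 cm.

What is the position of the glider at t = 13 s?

-129.5 cm

On each constant-a segment, Δv = aΔt and Δx = v₀Δt + ½aΔt²; chain segment to segment.
0–3 s: v starts -8 cm/s; Δx = -8·3 + ½·-8·3² = -60 cm; v ends -32 cm/s.
3–5 s: v starts -32 cm/s; Δx = -32·2 + ½·8·2² = -48 cm; v ends -16 cm/s.
5–10 s: v starts -16 cm/s; Δx = -16·5 + ½·5·5² = -17.5 cm; v ends 9 cm/s.
10–13 s: v starts 9 cm/s; Δx = 9·3 + ½·-6·3² = 0 cm; v ends -9 cm/s.
x(13) = -4 + Σ Δx = -129.5 cm.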